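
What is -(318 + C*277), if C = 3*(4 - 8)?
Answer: 3006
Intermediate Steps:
C = -12 (C = 3*(-4) = -12)
-(318 + C*277) = -(318 - 12*277) = -(318 - 3324) = -1*(-3006) = 3006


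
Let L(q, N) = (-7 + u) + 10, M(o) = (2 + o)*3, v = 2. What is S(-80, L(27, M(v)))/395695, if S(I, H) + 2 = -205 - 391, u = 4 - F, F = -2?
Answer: -598/395695 ≈ -0.0015113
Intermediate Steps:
u = 6 (u = 4 - 1*(-2) = 4 + 2 = 6)
M(o) = 6 + 3*o
L(q, N) = 9 (L(q, N) = (-7 + 6) + 10 = -1 + 10 = 9)
S(I, H) = -598 (S(I, H) = -2 + (-205 - 391) = -2 - 596 = -598)
S(-80, L(27, M(v)))/395695 = -598/395695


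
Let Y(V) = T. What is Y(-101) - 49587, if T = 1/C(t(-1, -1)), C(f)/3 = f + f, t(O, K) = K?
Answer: -297523/6 ≈ -49587.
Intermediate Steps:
C(f) = 6*f (C(f) = 3*(f + f) = 3*(2*f) = 6*f)
T = -⅙ (T = 1/(6*(-1)) = 1/(-6) = -⅙ ≈ -0.16667)
Y(V) = -⅙
Y(-101) - 49587 = -⅙ - 49587 = -297523/6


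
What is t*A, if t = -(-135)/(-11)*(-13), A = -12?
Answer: -21060/11 ≈ -1914.5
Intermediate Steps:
t = 1755/11 (t = -(-135)*(-1)/11*(-13) = -15*9/11*(-13) = -135/11*(-13) = 1755/11 ≈ 159.55)
t*A = (1755/11)*(-12) = -21060/11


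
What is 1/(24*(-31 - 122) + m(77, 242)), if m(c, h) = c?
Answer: -1/3595 ≈ -0.00027816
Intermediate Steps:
1/(24*(-31 - 122) + m(77, 242)) = 1/(24*(-31 - 122) + 77) = 1/(24*(-153) + 77) = 1/(-3672 + 77) = 1/(-3595) = -1/3595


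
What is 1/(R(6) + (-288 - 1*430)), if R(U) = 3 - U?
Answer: -1/721 ≈ -0.0013870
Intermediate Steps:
1/(R(6) + (-288 - 1*430)) = 1/((3 - 1*6) + (-288 - 1*430)) = 1/((3 - 6) + (-288 - 430)) = 1/(-3 - 718) = 1/(-721) = -1/721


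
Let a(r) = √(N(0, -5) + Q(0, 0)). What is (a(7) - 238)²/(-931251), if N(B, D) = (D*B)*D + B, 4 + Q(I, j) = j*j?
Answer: -18880/310417 + 952*I/931251 ≈ -0.060821 + 0.0010223*I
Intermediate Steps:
Q(I, j) = -4 + j² (Q(I, j) = -4 + j*j = -4 + j²)
N(B, D) = B + B*D² (N(B, D) = (B*D)*D + B = B*D² + B = B + B*D²)
a(r) = 2*I (a(r) = √(0*(1 + (-5)²) + (-4 + 0²)) = √(0*(1 + 25) + (-4 + 0)) = √(0*26 - 4) = √(0 - 4) = √(-4) = 2*I)
(a(7) - 238)²/(-931251) = (2*I - 238)²/(-931251) = (-238 + 2*I)²*(-1/931251) = -(-238 + 2*I)²/931251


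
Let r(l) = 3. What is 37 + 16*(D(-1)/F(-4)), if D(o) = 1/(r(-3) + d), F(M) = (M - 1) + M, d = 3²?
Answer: 995/27 ≈ 36.852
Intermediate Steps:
d = 9
F(M) = -1 + 2*M (F(M) = (-1 + M) + M = -1 + 2*M)
D(o) = 1/12 (D(o) = 1/(3 + 9) = 1/12)
37 + 16*(D(-1)/F(-4)) = 37 + 16*(1/(12*(-1 + 2*(-4)))) = 37 + 16*(1/(12*(-1 - 8))) = 37 + 16*((1/12)/(-9)) = 37 + 16*((1/12)*(-⅑)) = 37 + 16*(-1/108) = 37 - 4/27 = 995/27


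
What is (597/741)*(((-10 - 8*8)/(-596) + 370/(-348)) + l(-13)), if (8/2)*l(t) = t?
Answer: -43224989/12807444 ≈ -3.3750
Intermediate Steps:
l(t) = t/4
(597/741)*(((-10 - 8*8)/(-596) + 370/(-348)) + l(-13)) = (597/741)*(((-10 - 8*8)/(-596) + 370/(-348)) + (¼)*(-13)) = (597*(1/741))*(((-10 - 64)*(-1/596) + 370*(-1/348)) - 13/4) = 199*((-74*(-1/596) - 185/174) - 13/4)/247 = 199*((37/298 - 185/174) - 13/4)/247 = 199*(-12173/12963 - 13/4)/247 = (199/247)*(-217211/51852) = -43224989/12807444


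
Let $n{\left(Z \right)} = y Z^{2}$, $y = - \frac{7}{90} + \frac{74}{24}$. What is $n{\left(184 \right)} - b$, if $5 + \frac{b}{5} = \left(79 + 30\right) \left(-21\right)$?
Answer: $\frac{5095174}{45} \approx 1.1323 \cdot 10^{5}$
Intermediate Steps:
$b = -11470$ ($b = -25 + 5 \left(79 + 30\right) \left(-21\right) = -25 + 5 \cdot 109 \left(-21\right) = -25 + 5 \left(-2289\right) = -25 - 11445 = -11470$)
$y = \frac{541}{180}$ ($y = \left(-7\right) \frac{1}{90} + 74 \cdot \frac{1}{24} = - \frac{7}{90} + \frac{37}{12} = \frac{541}{180} \approx 3.0056$)
$n{\left(Z \right)} = \frac{541 Z^{2}}{180}$
$n{\left(184 \right)} - b = \frac{541 \cdot 184^{2}}{180} - -11470 = \frac{541}{180} \cdot 33856 + 11470 = \frac{4579024}{45} + 11470 = \frac{5095174}{45}$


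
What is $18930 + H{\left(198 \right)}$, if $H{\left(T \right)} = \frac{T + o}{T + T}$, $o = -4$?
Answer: $\frac{3748237}{198} \approx 18931.0$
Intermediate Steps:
$H{\left(T \right)} = \frac{-4 + T}{2 T}$ ($H{\left(T \right)} = \frac{T - 4}{T + T} = \frac{-4 + T}{2 T}$)
$18930 + H{\left(198 \right)} = 18930 + \frac{-4 + 198}{2 \cdot 198} = 18930 + \frac{1}{2} \cdot \frac{1}{198} \cdot 194 = 18930 + \frac{97}{198} = \frac{3748237}{198}$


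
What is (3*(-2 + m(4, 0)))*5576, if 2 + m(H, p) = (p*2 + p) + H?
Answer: 0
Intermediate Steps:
m(H, p) = -2 + H + 3*p (m(H, p) = -2 + ((p*2 + p) + H) = -2 + ((2*p + p) + H) = -2 + (3*p + H) = -2 + (H + 3*p) = -2 + H + 3*p)
(3*(-2 + m(4, 0)))*5576 = (3*(-2 + (-2 + 4 + 3*0)))*5576 = (3*(-2 + (-2 + 4 + 0)))*5576 = (3*(-2 + 2))*5576 = (3*0)*5576 = 0*5576 = 0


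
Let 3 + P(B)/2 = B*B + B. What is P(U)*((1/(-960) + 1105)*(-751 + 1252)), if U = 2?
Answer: 531460299/160 ≈ 3.3216e+6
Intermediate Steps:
P(B) = -6 + 2*B + 2*B² (P(B) = -6 + 2*(B*B + B) = -6 + 2*(B² + B) = -6 + 2*(B + B²) = -6 + (2*B + 2*B²) = -6 + 2*B + 2*B²)
P(U)*((1/(-960) + 1105)*(-751 + 1252)) = (-6 + 2*2 + 2*2²)*((1/(-960) + 1105)*(-751 + 1252)) = (-6 + 4 + 2*4)*((-1/960 + 1105)*501) = (-6 + 4 + 8)*((1060799/960)*501) = 6*(177153433/320) = 531460299/160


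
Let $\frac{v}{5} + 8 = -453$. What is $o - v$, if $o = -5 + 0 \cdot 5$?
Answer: $2300$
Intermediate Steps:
$v = -2305$ ($v = -40 + 5 \left(-453\right) = -40 - 2265 = -2305$)
$o = -5$ ($o = -5 + 0 = -5$)
$o - v = -5 - -2305 = -5 + 2305 = 2300$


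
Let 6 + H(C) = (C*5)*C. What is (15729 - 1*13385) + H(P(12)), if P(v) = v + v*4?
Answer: 20338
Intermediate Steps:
P(v) = 5*v (P(v) = v + 4*v = 5*v)
H(C) = -6 + 5*C**2 (H(C) = -6 + (C*5)*C = -6 + (5*C)*C = -6 + 5*C**2)
(15729 - 1*13385) + H(P(12)) = (15729 - 1*13385) + (-6 + 5*(5*12)**2) = (15729 - 13385) + (-6 + 5*60**2) = 2344 + (-6 + 5*3600) = 2344 + (-6 + 18000) = 2344 + 17994 = 20338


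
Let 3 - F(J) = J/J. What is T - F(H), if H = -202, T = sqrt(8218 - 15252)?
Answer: -2 + I*sqrt(7034) ≈ -2.0 + 83.869*I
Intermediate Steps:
T = I*sqrt(7034) (T = sqrt(-7034) = I*sqrt(7034) ≈ 83.869*I)
F(J) = 2 (F(J) = 3 - J/J = 3 - 1*1 = 3 - 1 = 2)
T - F(H) = I*sqrt(7034) - 1*2 = I*sqrt(7034) - 2 = -2 + I*sqrt(7034)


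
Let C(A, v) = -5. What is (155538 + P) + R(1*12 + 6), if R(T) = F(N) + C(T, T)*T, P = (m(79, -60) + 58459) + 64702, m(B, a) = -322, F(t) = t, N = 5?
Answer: 278292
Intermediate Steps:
P = 122839 (P = (-322 + 58459) + 64702 = 58137 + 64702 = 122839)
R(T) = 5 - 5*T
(155538 + P) + R(1*12 + 6) = (155538 + 122839) + (5 - 5*(1*12 + 6)) = 278377 + (5 - 5*(12 + 6)) = 278377 + (5 - 5*18) = 278377 + (5 - 90) = 278377 - 85 = 278292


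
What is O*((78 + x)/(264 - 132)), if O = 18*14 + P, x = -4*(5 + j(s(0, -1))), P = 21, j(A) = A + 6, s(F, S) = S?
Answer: 1729/22 ≈ 78.591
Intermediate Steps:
j(A) = 6 + A
x = -40 (x = -4*(5 + (6 - 1)) = -4*(5 + 5) = -4*10 = -40)
O = 273 (O = 18*14 + 21 = 252 + 21 = 273)
O*((78 + x)/(264 - 132)) = 273*((78 - 40)/(264 - 132)) = 273*(38/132) = 273*(38*(1/132)) = 273*(19/66) = 1729/22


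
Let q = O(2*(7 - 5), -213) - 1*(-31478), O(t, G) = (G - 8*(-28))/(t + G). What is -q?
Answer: -598081/19 ≈ -31478.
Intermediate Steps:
O(t, G) = (224 + G)/(G + t) (O(t, G) = (G + 224)/(G + t) = (224 + G)/(G + t))
q = 598081/19 (q = (224 - 213)/(-213 + 2*(7 - 5)) - 1*(-31478) = 11/(-213 + 2*2) + 31478 = 11/(-213 + 4) + 31478 = 11/(-209) + 31478 = -1/209*11 + 31478 = -1/19 + 31478 = 598081/19 ≈ 31478.)
-q = -1*598081/19 = -598081/19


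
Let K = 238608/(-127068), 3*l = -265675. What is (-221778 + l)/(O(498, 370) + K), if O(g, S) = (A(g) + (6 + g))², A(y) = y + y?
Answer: -9858454301/71475690348 ≈ -0.13793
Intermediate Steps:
l = -265675/3 (l = (⅓)*(-265675) = -265675/3 ≈ -88558.)
A(y) = 2*y
O(g, S) = (6 + 3*g)² (O(g, S) = (2*g + (6 + g))² = (6 + 3*g)²)
K = -19884/10589 (K = 238608*(-1/127068) = -19884/10589 ≈ -1.8778)
(-221778 + l)/(O(498, 370) + K) = (-221778 - 265675/3)/(9*(2 + 498)² - 19884/10589) = -931009/(3*(9*500² - 19884/10589)) = -931009/(3*(9*250000 - 19884/10589)) = -931009/(3*(2250000 - 19884/10589)) = -931009/(3*23825230116/10589) = -931009/3*10589/23825230116 = -9858454301/71475690348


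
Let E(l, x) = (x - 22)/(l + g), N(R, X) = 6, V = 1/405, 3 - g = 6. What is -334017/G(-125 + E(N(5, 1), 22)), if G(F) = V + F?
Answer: 135276885/50624 ≈ 2672.2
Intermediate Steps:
g = -3 (g = 3 - 1*6 = 3 - 6 = -3)
V = 1/405 ≈ 0.0024691
E(l, x) = (-22 + x)/(-3 + l) (E(l, x) = (x - 22)/(l - 3) = (-22 + x)/(-3 + l))
G(F) = 1/405 + F
-334017/G(-125 + E(N(5, 1), 22)) = -334017/(1/405 + (-125 + (-22 + 22)/(-3 + 6))) = -334017/(1/405 + (-125 + 0/3)) = -334017/(1/405 + (-125 + (⅓)*0)) = -334017/(1/405 + (-125 + 0)) = -334017/(1/405 - 125) = -334017/(-50624/405) = -334017*(-405/50624) = 135276885/50624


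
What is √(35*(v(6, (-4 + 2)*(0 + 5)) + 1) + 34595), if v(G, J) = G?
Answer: 2*√8710 ≈ 186.65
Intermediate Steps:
√(35*(v(6, (-4 + 2)*(0 + 5)) + 1) + 34595) = √(35*(6 + 1) + 34595) = √(35*7 + 34595) = √(245 + 34595) = √34840 = 2*√8710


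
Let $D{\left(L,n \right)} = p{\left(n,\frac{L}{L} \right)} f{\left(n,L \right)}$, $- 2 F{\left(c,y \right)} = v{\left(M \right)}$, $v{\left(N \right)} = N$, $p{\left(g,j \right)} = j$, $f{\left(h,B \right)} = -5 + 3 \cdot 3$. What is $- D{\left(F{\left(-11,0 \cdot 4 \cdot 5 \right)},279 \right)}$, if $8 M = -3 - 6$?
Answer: $-4$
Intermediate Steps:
$f{\left(h,B \right)} = 4$ ($f{\left(h,B \right)} = -5 + 9 = 4$)
$M = - \frac{9}{8}$ ($M = \frac{-3 - 6}{8} = \frac{1}{8} \left(-9\right) = - \frac{9}{8} \approx -1.125$)
$F{\left(c,y \right)} = \frac{9}{16}$ ($F{\left(c,y \right)} = \left(- \frac{1}{2}\right) \left(- \frac{9}{8}\right) = \frac{9}{16}$)
$D{\left(L,n \right)} = 4$ ($D{\left(L,n \right)} = \frac{L}{L} 4 = 1 \cdot 4 = 4$)
$- D{\left(F{\left(-11,0 \cdot 4 \cdot 5 \right)},279 \right)} = \left(-1\right) 4 = -4$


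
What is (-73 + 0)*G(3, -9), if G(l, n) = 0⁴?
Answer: 0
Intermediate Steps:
G(l, n) = 0
(-73 + 0)*G(3, -9) = (-73 + 0)*0 = -73*0 = 0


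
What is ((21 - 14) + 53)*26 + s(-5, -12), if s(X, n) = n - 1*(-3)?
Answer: 1551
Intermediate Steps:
s(X, n) = 3 + n (s(X, n) = n + 3 = 3 + n)
((21 - 14) + 53)*26 + s(-5, -12) = ((21 - 14) + 53)*26 + (3 - 12) = (7 + 53)*26 - 9 = 60*26 - 9 = 1560 - 9 = 1551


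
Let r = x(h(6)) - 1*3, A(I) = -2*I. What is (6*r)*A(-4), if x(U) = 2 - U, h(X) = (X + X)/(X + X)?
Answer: -96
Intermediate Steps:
h(X) = 1 (h(X) = (2*X)/((2*X)) = (2*X)*(1/(2*X)) = 1)
r = -2 (r = (2 - 1*1) - 1*3 = (2 - 1) - 3 = 1 - 3 = -2)
(6*r)*A(-4) = (6*(-2))*(-2*(-4)) = -12*8 = -96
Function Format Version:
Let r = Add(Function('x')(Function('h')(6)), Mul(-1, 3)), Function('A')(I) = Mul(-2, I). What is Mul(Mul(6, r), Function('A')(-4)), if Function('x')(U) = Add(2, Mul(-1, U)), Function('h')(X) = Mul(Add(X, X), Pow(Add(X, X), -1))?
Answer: -96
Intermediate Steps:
Function('h')(X) = 1 (Function('h')(X) = Mul(Mul(2, X), Pow(Mul(2, X), -1)) = Mul(Mul(2, X), Mul(Rational(1, 2), Pow(X, -1))) = 1)
r = -2 (r = Add(Add(2, Mul(-1, 1)), Mul(-1, 3)) = Add(Add(2, -1), -3) = Add(1, -3) = -2)
Mul(Mul(6, r), Function('A')(-4)) = Mul(Mul(6, -2), Mul(-2, -4)) = Mul(-12, 8) = -96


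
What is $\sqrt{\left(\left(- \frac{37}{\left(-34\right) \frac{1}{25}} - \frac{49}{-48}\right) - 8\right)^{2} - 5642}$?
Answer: $\frac{i \sqrt{3484344527}}{816} \approx 72.339 i$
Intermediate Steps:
$\sqrt{\left(\left(- \frac{37}{\left(-34\right) \frac{1}{25}} - \frac{49}{-48}\right) - 8\right)^{2} - 5642} = \sqrt{\left(\left(- \frac{37}{\left(-34\right) \frac{1}{25}} - - \frac{49}{48}\right) - 8\right)^{2} - 5642} = \sqrt{\left(\left(- \frac{37}{- \frac{34}{25}} + \frac{49}{48}\right) - 8\right)^{2} - 5642} = \sqrt{\left(\left(\left(-37\right) \left(- \frac{25}{34}\right) + \frac{49}{48}\right) - 8\right)^{2} - 5642} = \sqrt{\left(\left(\frac{925}{34} + \frac{49}{48}\right) - 8\right)^{2} - 5642} = \sqrt{\left(\frac{23033}{816} - 8\right)^{2} - 5642} = \sqrt{\left(\frac{16505}{816}\right)^{2} - 5642} = \sqrt{\frac{272415025}{665856} - 5642} = \sqrt{- \frac{3484344527}{665856}} = \frac{i \sqrt{3484344527}}{816}$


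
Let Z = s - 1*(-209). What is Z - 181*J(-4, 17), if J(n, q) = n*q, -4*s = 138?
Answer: 24965/2 ≈ 12483.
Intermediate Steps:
s = -69/2 (s = -1/4*138 = -69/2 ≈ -34.500)
Z = 349/2 (Z = -69/2 - 1*(-209) = -69/2 + 209 = 349/2 ≈ 174.50)
Z - 181*J(-4, 17) = 349/2 - (-724)*17 = 349/2 - 181*(-68) = 349/2 + 12308 = 24965/2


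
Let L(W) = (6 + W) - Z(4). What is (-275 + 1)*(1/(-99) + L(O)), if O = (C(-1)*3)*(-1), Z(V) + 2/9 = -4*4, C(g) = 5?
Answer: -65212/33 ≈ -1976.1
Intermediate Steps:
Z(V) = -146/9 (Z(V) = -2/9 - 4*4 = -2/9 - 16 = -146/9)
O = -15 (O = (5*3)*(-1) = 15*(-1) = -15)
L(W) = 200/9 + W (L(W) = (6 + W) - 1*(-146/9) = (6 + W) + 146/9 = 200/9 + W)
(-275 + 1)*(1/(-99) + L(O)) = (-275 + 1)*(1/(-99) + (200/9 - 15)) = -274*(-1/99 + 65/9) = -274*238/33 = -65212/33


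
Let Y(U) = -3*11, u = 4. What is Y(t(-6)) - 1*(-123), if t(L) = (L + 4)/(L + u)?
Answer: 90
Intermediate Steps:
t(L) = 1 (t(L) = (L + 4)/(L + 4) = (4 + L)/(4 + L) = 1)
Y(U) = -33
Y(t(-6)) - 1*(-123) = -33 - 1*(-123) = -33 + 123 = 90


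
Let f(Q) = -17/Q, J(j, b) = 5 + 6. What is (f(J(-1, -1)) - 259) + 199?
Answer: -677/11 ≈ -61.545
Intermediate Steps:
J(j, b) = 11
(f(J(-1, -1)) - 259) + 199 = (-17/11 - 259) + 199 = -2866/11 + 199 = -677/11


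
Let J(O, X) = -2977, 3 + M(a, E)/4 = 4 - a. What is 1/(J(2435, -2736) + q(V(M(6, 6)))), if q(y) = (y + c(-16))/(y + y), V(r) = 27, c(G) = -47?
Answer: -27/80389 ≈ -0.00033587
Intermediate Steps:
M(a, E) = 4 - 4*a (M(a, E) = -12 + 4*(4 - a) = -12 + (16 - 4*a) = 4 - 4*a)
q(y) = (-47 + y)/(2*y) (q(y) = (y - 47)/(y + y) = (-47 + y)/((2*y)) = (-47 + y)*(1/(2*y)) = (-47 + y)/(2*y))
1/(J(2435, -2736) + q(V(M(6, 6)))) = 1/(-2977 + (1/2)*(-47 + 27)/27) = 1/(-2977 + (1/2)*(1/27)*(-20)) = 1/(-2977 - 10/27) = 1/(-80389/27) = -27/80389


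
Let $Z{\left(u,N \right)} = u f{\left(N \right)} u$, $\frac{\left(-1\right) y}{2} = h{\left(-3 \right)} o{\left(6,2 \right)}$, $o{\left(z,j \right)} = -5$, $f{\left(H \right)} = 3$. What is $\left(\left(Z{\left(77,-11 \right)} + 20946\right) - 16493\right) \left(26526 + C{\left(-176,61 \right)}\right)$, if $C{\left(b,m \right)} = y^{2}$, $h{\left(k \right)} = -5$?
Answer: $645538240$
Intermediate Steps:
$y = -50$ ($y = - 2 \left(\left(-5\right) \left(-5\right)\right) = \left(-2\right) 25 = -50$)
$Z{\left(u,N \right)} = 3 u^{2}$ ($Z{\left(u,N \right)} = u 3 u = 3 u u = 3 u^{2}$)
$C{\left(b,m \right)} = 2500$ ($C{\left(b,m \right)} = \left(-50\right)^{2} = 2500$)
$\left(\left(Z{\left(77,-11 \right)} + 20946\right) - 16493\right) \left(26526 + C{\left(-176,61 \right)}\right) = \left(\left(3 \cdot 77^{2} + 20946\right) - 16493\right) \left(26526 + 2500\right) = \left(\left(3 \cdot 5929 + 20946\right) - 16493\right) 29026 = \left(\left(17787 + 20946\right) - 16493\right) 29026 = \left(38733 - 16493\right) 29026 = 22240 \cdot 29026 = 645538240$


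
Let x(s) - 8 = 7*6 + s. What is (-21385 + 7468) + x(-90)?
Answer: -13957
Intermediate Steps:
x(s) = 50 + s (x(s) = 8 + (7*6 + s) = 8 + (42 + s) = 50 + s)
(-21385 + 7468) + x(-90) = (-21385 + 7468) + (50 - 90) = -13917 - 40 = -13957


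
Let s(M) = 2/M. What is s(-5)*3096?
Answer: -6192/5 ≈ -1238.4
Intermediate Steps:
s(-5)*3096 = (2/(-5))*3096 = (2*(-⅕))*3096 = -⅖*3096 = -6192/5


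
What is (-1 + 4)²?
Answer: 9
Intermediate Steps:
(-1 + 4)² = 3² = 9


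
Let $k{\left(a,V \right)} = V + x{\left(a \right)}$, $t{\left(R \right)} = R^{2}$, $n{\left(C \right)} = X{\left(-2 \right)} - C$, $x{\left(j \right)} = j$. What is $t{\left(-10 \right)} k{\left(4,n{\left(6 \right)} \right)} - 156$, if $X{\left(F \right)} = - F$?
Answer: $-156$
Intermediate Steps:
$n{\left(C \right)} = 2 - C$ ($n{\left(C \right)} = \left(-1\right) \left(-2\right) - C = 2 - C$)
$k{\left(a,V \right)} = V + a$
$t{\left(-10 \right)} k{\left(4,n{\left(6 \right)} \right)} - 156 = \left(-10\right)^{2} \left(\left(2 - 6\right) + 4\right) - 156 = 100 \left(\left(2 - 6\right) + 4\right) - 156 = 100 \left(-4 + 4\right) - 156 = 100 \cdot 0 - 156 = 0 - 156 = -156$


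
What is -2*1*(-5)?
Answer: 10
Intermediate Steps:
-2*1*(-5) = -2*(-5) = 10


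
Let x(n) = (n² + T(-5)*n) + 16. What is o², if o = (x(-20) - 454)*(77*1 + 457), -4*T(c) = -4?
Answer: 959264784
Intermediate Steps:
T(c) = 1 (T(c) = -¼*(-4) = 1)
x(n) = 16 + n + n² (x(n) = (n² + 1*n) + 16 = (n² + n) + 16 = (n + n²) + 16 = 16 + n + n²)
o = -30972 (o = ((16 - 20 + (-20)²) - 454)*(77*1 + 457) = ((16 - 20 + 400) - 454)*(77 + 457) = (396 - 454)*534 = -58*534 = -30972)
o² = (-30972)² = 959264784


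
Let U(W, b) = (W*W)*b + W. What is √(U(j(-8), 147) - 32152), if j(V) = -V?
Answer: 28*I*√29 ≈ 150.78*I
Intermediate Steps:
U(W, b) = W + b*W² (U(W, b) = W²*b + W = b*W² + W = W + b*W²)
√(U(j(-8), 147) - 32152) = √((-1*(-8))*(1 - 1*(-8)*147) - 32152) = √(8*(1 + 8*147) - 32152) = √(8*(1 + 1176) - 32152) = √(8*1177 - 32152) = √(9416 - 32152) = √(-22736) = 28*I*√29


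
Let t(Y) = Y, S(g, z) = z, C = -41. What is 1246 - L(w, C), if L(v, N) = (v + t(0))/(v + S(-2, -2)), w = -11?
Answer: 16187/13 ≈ 1245.2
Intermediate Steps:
L(v, N) = v/(-2 + v) (L(v, N) = (v + 0)/(v - 2) = v/(-2 + v))
1246 - L(w, C) = 1246 - (-11)/(-2 - 11) = 1246 - (-11)/(-13) = 1246 - (-11)*(-1)/13 = 1246 - 1*11/13 = 1246 - 11/13 = 16187/13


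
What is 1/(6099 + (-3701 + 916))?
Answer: 1/3314 ≈ 0.00030175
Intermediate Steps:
1/(6099 + (-3701 + 916)) = 1/(6099 - 2785) = 1/3314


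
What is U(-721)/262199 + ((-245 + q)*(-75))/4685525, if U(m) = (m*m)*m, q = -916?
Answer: -1433581271936/1002889771 ≈ -1429.5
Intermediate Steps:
U(m) = m³ (U(m) = m²*m = m³)
U(-721)/262199 + ((-245 + q)*(-75))/4685525 = (-721)³/262199 + ((-245 - 916)*(-75))/4685525 = -374805361*1/262199 - 1161*(-75)*(1/4685525) = -7649089/5351 + 87075*(1/4685525) = -7649089/5351 + 3483/187421 = -1433581271936/1002889771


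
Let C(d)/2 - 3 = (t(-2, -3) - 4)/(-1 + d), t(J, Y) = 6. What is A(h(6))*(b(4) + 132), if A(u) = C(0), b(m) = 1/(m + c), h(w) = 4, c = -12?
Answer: 1055/4 ≈ 263.75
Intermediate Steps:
C(d) = 6 + 4/(-1 + d) (C(d) = 6 + 2*((6 - 4)/(-1 + d)) = 6 + 2*(2/(-1 + d)) = 6 + 4/(-1 + d))
b(m) = 1/(-12 + m) (b(m) = 1/(m - 12) = 1/(-12 + m))
A(u) = 2 (A(u) = 2*(-1 + 3*0)/(-1 + 0) = 2*(-1 + 0)/(-1) = 2*(-1)*(-1) = 2)
A(h(6))*(b(4) + 132) = 2*(1/(-12 + 4) + 132) = 2*(1/(-8) + 132) = 2*(-1/8 + 132) = 2*(1055/8) = 1055/4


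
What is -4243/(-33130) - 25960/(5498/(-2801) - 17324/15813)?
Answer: 19047152584356557/2243967752870 ≈ 8488.2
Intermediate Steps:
-4243/(-33130) - 25960/(5498/(-2801) - 17324/15813) = -4243*(-1/33130) - 25960/(5498*(-1/2801) - 17324*1/15813) = 4243/33130 - 25960/(-5498/2801 - 17324/15813) = 4243/33130 - 25960/(-135464398/44292213) = 4243/33130 - 25960*(-44292213/135464398) = 4243/33130 + 574912924740/67732199 = 19047152584356557/2243967752870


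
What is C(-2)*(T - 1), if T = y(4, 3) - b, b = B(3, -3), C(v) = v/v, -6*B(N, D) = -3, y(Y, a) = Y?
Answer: 5/2 ≈ 2.5000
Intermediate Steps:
B(N, D) = 1/2 (B(N, D) = -1/6*(-3) = 1/2)
C(v) = 1
b = 1/2 ≈ 0.50000
T = 7/2 (T = 4 - 1*1/2 = 4 - 1/2 = 7/2 ≈ 3.5000)
C(-2)*(T - 1) = 1*(7/2 - 1) = 1*(5/2) = 5/2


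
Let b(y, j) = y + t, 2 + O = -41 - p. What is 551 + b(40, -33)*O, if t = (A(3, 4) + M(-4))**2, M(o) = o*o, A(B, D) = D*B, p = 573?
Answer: -507033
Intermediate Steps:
A(B, D) = B*D
M(o) = o**2
O = -616 (O = -2 + (-41 - 1*573) = -2 + (-41 - 573) = -2 - 614 = -616)
t = 784 (t = (3*4 + (-4)**2)**2 = (12 + 16)**2 = 28**2 = 784)
b(y, j) = 784 + y (b(y, j) = y + 784 = 784 + y)
551 + b(40, -33)*O = 551 + (784 + 40)*(-616) = 551 + 824*(-616) = 551 - 507584 = -507033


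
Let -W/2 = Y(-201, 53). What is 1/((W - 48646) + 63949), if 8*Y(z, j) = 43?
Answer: 4/61169 ≈ 6.5393e-5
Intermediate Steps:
Y(z, j) = 43/8 (Y(z, j) = (⅛)*43 = 43/8)
W = -43/4 (W = -2*43/8 = -43/4 ≈ -10.750)
1/((W - 48646) + 63949) = 1/((-43/4 - 48646) + 63949) = 1/(-194627/4 + 63949) = 1/(61169/4) = 4/61169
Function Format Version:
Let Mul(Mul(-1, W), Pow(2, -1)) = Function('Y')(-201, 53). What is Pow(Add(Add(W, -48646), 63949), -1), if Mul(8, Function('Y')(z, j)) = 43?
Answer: Rational(4, 61169) ≈ 6.5393e-5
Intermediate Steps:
Function('Y')(z, j) = Rational(43, 8) (Function('Y')(z, j) = Mul(Rational(1, 8), 43) = Rational(43, 8))
W = Rational(-43, 4) (W = Mul(-2, Rational(43, 8)) = Rational(-43, 4) ≈ -10.750)
Pow(Add(Add(W, -48646), 63949), -1) = Pow(Add(Add(Rational(-43, 4), -48646), 63949), -1) = Pow(Add(Rational(-194627, 4), 63949), -1) = Pow(Rational(61169, 4), -1) = Rational(4, 61169)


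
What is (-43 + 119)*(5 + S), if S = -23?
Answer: -1368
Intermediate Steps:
(-43 + 119)*(5 + S) = (-43 + 119)*(5 - 23) = 76*(-18) = -1368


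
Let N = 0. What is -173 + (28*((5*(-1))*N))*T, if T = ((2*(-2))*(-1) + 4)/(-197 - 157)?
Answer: -173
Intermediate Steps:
T = -4/177 (T = (-4*(-1) + 4)/(-354) = (4 + 4)*(-1/354) = 8*(-1/354) = -4/177 ≈ -0.022599)
-173 + (28*((5*(-1))*N))*T = -173 + (28*((5*(-1))*0))*(-4/177) = -173 + (28*(-5*0))*(-4/177) = -173 + (28*0)*(-4/177) = -173 + 0*(-4/177) = -173 + 0 = -173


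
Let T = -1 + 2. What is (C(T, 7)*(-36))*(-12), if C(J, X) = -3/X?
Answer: -1296/7 ≈ -185.14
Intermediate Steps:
T = 1
(C(T, 7)*(-36))*(-12) = (-3/7*(-36))*(-12) = (-3*⅐*(-36))*(-12) = -3/7*(-36)*(-12) = (108/7)*(-12) = -1296/7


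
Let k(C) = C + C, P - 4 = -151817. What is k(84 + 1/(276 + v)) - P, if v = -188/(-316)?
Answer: 3320936989/21851 ≈ 1.5198e+5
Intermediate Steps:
P = -151813 (P = 4 - 151817 = -151813)
v = 47/79 (v = -188*(-1/316) = 47/79 ≈ 0.59494)
k(C) = 2*C
k(84 + 1/(276 + v)) - P = 2*(84 + 1/(276 + 47/79)) - 1*(-151813) = 2*(84 + 1/(21851/79)) + 151813 = 2*(84 + 79/21851) + 151813 = 2*(1835563/21851) + 151813 = 3671126/21851 + 151813 = 3320936989/21851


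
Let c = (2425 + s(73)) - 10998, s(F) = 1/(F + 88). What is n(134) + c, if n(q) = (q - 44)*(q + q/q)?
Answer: 575898/161 ≈ 3577.0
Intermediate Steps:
s(F) = 1/(88 + F)
n(q) = (1 + q)*(-44 + q) (n(q) = (-44 + q)*(q + 1) = (-44 + q)*(1 + q) = (1 + q)*(-44 + q))
c = -1380252/161 (c = (2425 + 1/(88 + 73)) - 10998 = (2425 + 1/161) - 10998 = 390426/161 - 10998 = -1380252/161 ≈ -8573.0)
n(134) + c = (-44 + 134**2 - 43*134) - 1380252/161 = (-44 + 17956 - 5762) - 1380252/161 = 12150 - 1380252/161 = 575898/161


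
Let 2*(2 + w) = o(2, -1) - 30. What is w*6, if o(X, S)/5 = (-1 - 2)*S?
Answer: -57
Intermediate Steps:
o(X, S) = -15*S (o(X, S) = 5*((-1 - 2)*S) = 5*(-3*S) = -15*S)
w = -19/2 (w = -2 + (-15*(-1) - 30)/2 = -2 + (15 - 30)/2 = -2 + (½)*(-15) = -2 - 15/2 = -19/2 ≈ -9.5000)
w*6 = -19/2*6 = -57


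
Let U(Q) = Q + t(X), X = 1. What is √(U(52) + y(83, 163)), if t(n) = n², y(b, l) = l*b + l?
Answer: √13745 ≈ 117.24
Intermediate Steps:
y(b, l) = l + b*l (y(b, l) = b*l + l = l + b*l)
U(Q) = 1 + Q (U(Q) = Q + 1² = Q + 1 = 1 + Q)
√(U(52) + y(83, 163)) = √((1 + 52) + 163*(1 + 83)) = √(53 + 163*84) = √(53 + 13692) = √13745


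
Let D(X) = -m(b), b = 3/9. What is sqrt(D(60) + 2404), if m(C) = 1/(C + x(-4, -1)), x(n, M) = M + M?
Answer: sqrt(60115)/5 ≈ 49.037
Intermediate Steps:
x(n, M) = 2*M
b = 1/3 (b = 3*(1/9) = 1/3 ≈ 0.33333)
m(C) = 1/(-2 + C) (m(C) = 1/(C + 2*(-1)) = 1/(C - 2) = 1/(-2 + C))
D(X) = 3/5 (D(X) = -1/(-2 + 1/3) = -1/(-5/3) = -1*(-3/5) = 3/5)
sqrt(D(60) + 2404) = sqrt(3/5 + 2404) = sqrt(12023/5) = sqrt(60115)/5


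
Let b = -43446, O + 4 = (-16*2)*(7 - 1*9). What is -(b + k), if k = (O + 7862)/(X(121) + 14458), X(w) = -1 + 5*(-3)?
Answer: 313719605/7221 ≈ 43445.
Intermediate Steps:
X(w) = -16 (X(w) = -1 - 15 = -16)
O = 60 (O = -4 + (-16*2)*(7 - 1*9) = -4 - 32*(7 - 9) = -4 - 32*(-2) = -4 + 64 = 60)
k = 3961/7221 (k = (60 + 7862)/(-16 + 14458) = 7922/14442 = 7922*(1/14442) = 3961/7221 ≈ 0.54854)
-(b + k) = -(-43446 + 3961/7221) = -1*(-313719605/7221) = 313719605/7221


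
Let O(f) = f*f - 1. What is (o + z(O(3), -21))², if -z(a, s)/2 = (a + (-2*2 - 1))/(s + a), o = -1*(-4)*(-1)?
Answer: 2116/169 ≈ 12.521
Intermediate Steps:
O(f) = -1 + f² (O(f) = f² - 1 = -1 + f²)
o = -4 (o = 4*(-1) = -4)
z(a, s) = -2*(-5 + a)/(a + s) (z(a, s) = -2*(a + (-2*2 - 1))/(s + a) = -2*(a + (-4 - 1))/(a + s) = -2*(a - 5)/(a + s) = -2*(-5 + a)/(a + s))
(o + z(O(3), -21))² = (-4 + 2*(5 - (-1 + 3²))/((-1 + 3²) - 21))² = (-4 + 2*(5 - (-1 + 9))/((-1 + 9) - 21))² = (-4 + 2*(5 - 1*8)/(8 - 21))² = (-4 + 2*(5 - 8)/(-13))² = (-4 + 2*(-1/13)*(-3))² = (-4 + 6/13)² = (-46/13)² = 2116/169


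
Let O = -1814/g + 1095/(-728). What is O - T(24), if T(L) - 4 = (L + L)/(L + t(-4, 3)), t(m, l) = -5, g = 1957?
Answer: -12761523/1424696 ≈ -8.9574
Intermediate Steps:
T(L) = 4 + 2*L/(-5 + L) (T(L) = 4 + (L + L)/(L - 5) = 4 + (2*L)/(-5 + L) = 4 + 2*L/(-5 + L))
O = -3463507/1424696 (O = -1814/1957 + 1095/(-728) = -1814*1/1957 + 1095*(-1/728) = -1814/1957 - 1095/728 = -3463507/1424696 ≈ -2.4310)
O - T(24) = -3463507/1424696 - 2*(-10 + 3*24)/(-5 + 24) = -3463507/1424696 - 2*(-10 + 72)/19 = -3463507/1424696 - 2*62/19 = -3463507/1424696 - 1*124/19 = -3463507/1424696 - 124/19 = -12761523/1424696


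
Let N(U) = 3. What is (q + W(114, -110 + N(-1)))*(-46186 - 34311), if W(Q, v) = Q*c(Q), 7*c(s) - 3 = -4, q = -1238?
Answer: 706763660/7 ≈ 1.0097e+8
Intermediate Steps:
c(s) = -⅐ (c(s) = 3/7 + (⅐)*(-4) = 3/7 - 4/7 = -⅐)
W(Q, v) = -Q/7 (W(Q, v) = Q*(-⅐) = -Q/7)
(q + W(114, -110 + N(-1)))*(-46186 - 34311) = (-1238 - ⅐*114)*(-46186 - 34311) = (-1238 - 114/7)*(-80497) = -8780/7*(-80497) = 706763660/7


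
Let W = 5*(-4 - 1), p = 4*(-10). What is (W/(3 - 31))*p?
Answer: -250/7 ≈ -35.714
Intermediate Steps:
p = -40
W = -25 (W = 5*(-5) = -25)
(W/(3 - 31))*p = -25/(3 - 31)*(-40) = -25/(-28)*(-40) = -25*(-1/28)*(-40) = (25/28)*(-40) = -250/7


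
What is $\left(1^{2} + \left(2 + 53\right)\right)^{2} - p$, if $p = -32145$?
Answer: $35281$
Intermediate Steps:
$\left(1^{2} + \left(2 + 53\right)\right)^{2} - p = \left(1^{2} + \left(2 + 53\right)\right)^{2} - -32145 = \left(1 + 55\right)^{2} + 32145 = 56^{2} + 32145 = 3136 + 32145 = 35281$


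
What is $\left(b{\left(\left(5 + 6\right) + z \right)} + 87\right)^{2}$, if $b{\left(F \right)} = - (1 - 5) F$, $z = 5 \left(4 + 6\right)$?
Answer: $109561$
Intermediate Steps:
$z = 50$ ($z = 5 \cdot 10 = 50$)
$b{\left(F \right)} = 4 F$ ($b{\left(F \right)} = - (1 - 5) F = \left(-1\right) \left(-4\right) F = 4 F$)
$\left(b{\left(\left(5 + 6\right) + z \right)} + 87\right)^{2} = \left(4 \left(\left(5 + 6\right) + 50\right) + 87\right)^{2} = \left(4 \left(11 + 50\right) + 87\right)^{2} = \left(4 \cdot 61 + 87\right)^{2} = \left(244 + 87\right)^{2} = 331^{2} = 109561$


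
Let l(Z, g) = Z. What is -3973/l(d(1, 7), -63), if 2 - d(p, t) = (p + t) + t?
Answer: 3973/13 ≈ 305.62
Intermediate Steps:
d(p, t) = 2 - p - 2*t (d(p, t) = 2 - ((p + t) + t) = 2 - (p + 2*t) = 2 + (-p - 2*t) = 2 - p - 2*t)
-3973/l(d(1, 7), -63) = -3973/(2 - 1*1 - 2*7) = -3973/(2 - 1 - 14) = -3973/(-13) = -3973*(-1/13) = 3973/13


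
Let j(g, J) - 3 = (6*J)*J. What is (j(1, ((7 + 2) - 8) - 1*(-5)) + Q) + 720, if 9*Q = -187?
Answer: 8264/9 ≈ 918.22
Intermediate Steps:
Q = -187/9 (Q = (⅑)*(-187) = -187/9 ≈ -20.778)
j(g, J) = 3 + 6*J² (j(g, J) = 3 + (6*J)*J = 3 + 6*J²)
(j(1, ((7 + 2) - 8) - 1*(-5)) + Q) + 720 = ((3 + 6*(((7 + 2) - 8) - 1*(-5))²) - 187/9) + 720 = ((3 + 6*((9 - 8) + 5)²) - 187/9) + 720 = ((3 + 6*(1 + 5)²) - 187/9) + 720 = ((3 + 6*6²) - 187/9) + 720 = ((3 + 6*36) - 187/9) + 720 = ((3 + 216) - 187/9) + 720 = (219 - 187/9) + 720 = 1784/9 + 720 = 8264/9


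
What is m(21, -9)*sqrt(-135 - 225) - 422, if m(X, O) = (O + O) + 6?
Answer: -422 - 72*I*sqrt(10) ≈ -422.0 - 227.68*I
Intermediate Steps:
m(X, O) = 6 + 2*O (m(X, O) = 2*O + 6 = 6 + 2*O)
m(21, -9)*sqrt(-135 - 225) - 422 = (6 + 2*(-9))*sqrt(-135 - 225) - 422 = (6 - 18)*sqrt(-360) - 422 = -72*I*sqrt(10) - 422 = -422 - 72*I*sqrt(10)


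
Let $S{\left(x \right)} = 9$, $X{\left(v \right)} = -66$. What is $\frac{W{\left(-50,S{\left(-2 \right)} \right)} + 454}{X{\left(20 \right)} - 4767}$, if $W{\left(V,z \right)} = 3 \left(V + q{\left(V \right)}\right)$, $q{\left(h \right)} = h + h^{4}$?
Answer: $- \frac{18750154}{4833} \approx -3879.6$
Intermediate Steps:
$W{\left(V,z \right)} = 3 V^{4} + 6 V$ ($W{\left(V,z \right)} = 3 \left(V + \left(V + V^{4}\right)\right) = 3 \left(V^{4} + 2 V\right) = 3 V^{4} + 6 V$)
$\frac{W{\left(-50,S{\left(-2 \right)} \right)} + 454}{X{\left(20 \right)} - 4767} = \frac{3 \left(-50\right) \left(2 + \left(-50\right)^{3}\right) + 454}{-66 - 4767} = \frac{3 \left(-50\right) \left(2 - 125000\right) + 454}{-4833} = \left(3 \left(-50\right) \left(-124998\right) + 454\right) \left(- \frac{1}{4833}\right) = \left(18749700 + 454\right) \left(- \frac{1}{4833}\right) = 18750154 \left(- \frac{1}{4833}\right) = - \frac{18750154}{4833}$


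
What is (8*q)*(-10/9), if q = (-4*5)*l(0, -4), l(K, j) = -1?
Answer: -1600/9 ≈ -177.78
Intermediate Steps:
q = 20 (q = -4*5*(-1) = -20*(-1) = 20)
(8*q)*(-10/9) = (8*20)*(-10/9) = 160*(-10*⅑) = 160*(-10/9) = -1600/9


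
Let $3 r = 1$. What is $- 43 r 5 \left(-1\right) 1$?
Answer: $\frac{215}{3} \approx 71.667$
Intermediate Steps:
$r = \frac{1}{3}$ ($r = \frac{1}{3} \cdot 1 = \frac{1}{3} \approx 0.33333$)
$- 43 r 5 \left(-1\right) 1 = \left(-43\right) \frac{1}{3} \cdot 5 \left(-1\right) 1 = - \frac{43 \left(\left(-5\right) 1\right)}{3} = \left(- \frac{43}{3}\right) \left(-5\right) = \frac{215}{3}$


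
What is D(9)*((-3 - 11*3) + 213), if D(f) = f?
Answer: 1593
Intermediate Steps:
D(9)*((-3 - 11*3) + 213) = 9*((-3 - 11*3) + 213) = 9*((-3 - 33) + 213) = 9*(-36 + 213) = 9*177 = 1593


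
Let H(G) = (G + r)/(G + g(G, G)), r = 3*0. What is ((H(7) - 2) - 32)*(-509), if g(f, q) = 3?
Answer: 169497/10 ≈ 16950.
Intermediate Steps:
r = 0
H(G) = G/(3 + G) (H(G) = (G + 0)/(G + 3) = G/(3 + G))
((H(7) - 2) - 32)*(-509) = ((7/(3 + 7) - 2) - 32)*(-509) = ((7/10 - 2) - 32)*(-509) = (-13/10 - 32)*(-509) = -333/10*(-509) = 169497/10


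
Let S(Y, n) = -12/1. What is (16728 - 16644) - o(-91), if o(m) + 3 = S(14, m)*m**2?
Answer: 99459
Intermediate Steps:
S(Y, n) = -12 (S(Y, n) = -12*1 = -12)
o(m) = -3 - 12*m**2
(16728 - 16644) - o(-91) = (16728 - 16644) - (-3 - 12*(-91)**2) = 84 - (-3 - 12*8281) = 84 - (-3 - 99372) = 84 - 1*(-99375) = 84 + 99375 = 99459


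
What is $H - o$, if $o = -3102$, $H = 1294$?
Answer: $4396$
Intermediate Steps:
$H - o = 1294 - -3102 = 1294 + 3102 = 4396$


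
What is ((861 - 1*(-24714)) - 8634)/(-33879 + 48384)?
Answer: 5647/4835 ≈ 1.1679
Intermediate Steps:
((861 - 1*(-24714)) - 8634)/(-33879 + 48384) = ((861 + 24714) - 8634)/14505 = (25575 - 8634)*(1/14505) = 16941*(1/14505) = 5647/4835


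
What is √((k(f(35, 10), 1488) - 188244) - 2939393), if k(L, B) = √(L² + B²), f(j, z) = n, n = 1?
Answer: √(-3127637 + √2214145) ≈ 1768.1*I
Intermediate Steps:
f(j, z) = 1
k(L, B) = √(B² + L²)
√((k(f(35, 10), 1488) - 188244) - 2939393) = √((√(1488² + 1²) - 188244) - 2939393) = √((√(2214144 + 1) - 188244) - 2939393) = √((√2214145 - 188244) - 2939393) = √((-188244 + √2214145) - 2939393) = √(-3127637 + √2214145)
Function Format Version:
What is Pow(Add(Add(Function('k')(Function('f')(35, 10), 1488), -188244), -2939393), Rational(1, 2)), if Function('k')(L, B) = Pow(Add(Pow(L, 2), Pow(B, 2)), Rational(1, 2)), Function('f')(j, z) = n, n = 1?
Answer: Pow(Add(-3127637, Pow(2214145, Rational(1, 2))), Rational(1, 2)) ≈ Mul(1768.1, I)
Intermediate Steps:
Function('f')(j, z) = 1
Function('k')(L, B) = Pow(Add(Pow(B, 2), Pow(L, 2)), Rational(1, 2))
Pow(Add(Add(Function('k')(Function('f')(35, 10), 1488), -188244), -2939393), Rational(1, 2)) = Pow(Add(Add(Pow(Add(Pow(1488, 2), Pow(1, 2)), Rational(1, 2)), -188244), -2939393), Rational(1, 2)) = Pow(Add(Add(Pow(Add(2214144, 1), Rational(1, 2)), -188244), -2939393), Rational(1, 2)) = Pow(Add(Add(Pow(2214145, Rational(1, 2)), -188244), -2939393), Rational(1, 2)) = Pow(Add(Add(-188244, Pow(2214145, Rational(1, 2))), -2939393), Rational(1, 2)) = Pow(Add(-3127637, Pow(2214145, Rational(1, 2))), Rational(1, 2))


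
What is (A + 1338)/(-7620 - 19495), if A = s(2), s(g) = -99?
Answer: -1239/27115 ≈ -0.045694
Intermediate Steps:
A = -99
(A + 1338)/(-7620 - 19495) = (-99 + 1338)/(-7620 - 19495) = 1239/(-27115) = 1239*(-1/27115) = -1239/27115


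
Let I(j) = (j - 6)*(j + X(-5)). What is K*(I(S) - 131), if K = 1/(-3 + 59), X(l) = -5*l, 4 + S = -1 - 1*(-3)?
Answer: -45/8 ≈ -5.6250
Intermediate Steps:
S = -2 (S = -4 + (-1 - 1*(-3)) = -4 + (-1 + 3) = -4 + 2 = -2)
K = 1/56 ≈ 0.017857
I(j) = (-6 + j)*(25 + j) (I(j) = (j - 6)*(j - 5*(-5)) = (-6 + j)*(j + 25) = (-6 + j)*(25 + j))
K*(I(S) - 131) = ((-150 + (-2)² + 19*(-2)) - 131)/56 = ((-150 + 4 - 38) - 131)/56 = (-184 - 131)/56 = (1/56)*(-315) = -45/8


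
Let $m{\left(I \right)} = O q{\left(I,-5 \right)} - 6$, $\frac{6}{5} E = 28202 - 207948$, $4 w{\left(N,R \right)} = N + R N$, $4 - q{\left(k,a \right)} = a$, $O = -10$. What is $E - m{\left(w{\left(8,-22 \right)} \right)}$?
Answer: $- \frac{449077}{3} \approx -1.4969 \cdot 10^{5}$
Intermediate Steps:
$q{\left(k,a \right)} = 4 - a$
$w{\left(N,R \right)} = \frac{N}{4} + \frac{N R}{4}$ ($w{\left(N,R \right)} = \frac{N + R N}{4} = \frac{N + N R}{4} = \frac{N}{4} + \frac{N R}{4}$)
$E = - \frac{449365}{3}$ ($E = \frac{5 \left(28202 - 207948\right)}{6} = \frac{5}{6} \left(-179746\right) = - \frac{449365}{3} \approx -1.4979 \cdot 10^{5}$)
$m{\left(I \right)} = -96$ ($m{\left(I \right)} = - 10 \left(4 - -5\right) - 6 = - 10 \left(4 + 5\right) - 6 = \left(-10\right) 9 - 6 = -90 - 6 = -96$)
$E - m{\left(w{\left(8,-22 \right)} \right)} = - \frac{449365}{3} - -96 = - \frac{449365}{3} + 96 = - \frac{449077}{3}$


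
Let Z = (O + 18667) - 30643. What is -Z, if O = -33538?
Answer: 45514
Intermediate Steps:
Z = -45514 (Z = (-33538 + 18667) - 30643 = -14871 - 30643 = -45514)
-Z = -1*(-45514) = 45514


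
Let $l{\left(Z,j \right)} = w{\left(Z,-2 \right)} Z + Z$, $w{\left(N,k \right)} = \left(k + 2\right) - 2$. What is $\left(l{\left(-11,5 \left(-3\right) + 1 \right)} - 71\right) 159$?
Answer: $-9540$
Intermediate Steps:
$w{\left(N,k \right)} = k$ ($w{\left(N,k \right)} = \left(2 + k\right) - 2 = k$)
$l{\left(Z,j \right)} = - Z$ ($l{\left(Z,j \right)} = - 2 Z + Z = - Z$)
$\left(l{\left(-11,5 \left(-3\right) + 1 \right)} - 71\right) 159 = \left(\left(-1\right) \left(-11\right) - 71\right) 159 = \left(11 - 71\right) 159 = \left(-60\right) 159 = -9540$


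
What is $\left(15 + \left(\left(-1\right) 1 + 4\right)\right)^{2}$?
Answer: $324$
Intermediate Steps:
$\left(15 + \left(\left(-1\right) 1 + 4\right)\right)^{2} = \left(15 + \left(-1 + 4\right)\right)^{2} = \left(15 + 3\right)^{2} = 18^{2} = 324$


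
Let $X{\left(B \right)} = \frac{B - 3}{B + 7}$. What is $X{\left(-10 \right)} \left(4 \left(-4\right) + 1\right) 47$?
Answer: $-3055$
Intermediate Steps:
$X{\left(B \right)} = \frac{-3 + B}{7 + B}$
$X{\left(-10 \right)} \left(4 \left(-4\right) + 1\right) 47 = \frac{-3 - 10}{7 - 10} \left(4 \left(-4\right) + 1\right) 47 = \frac{1}{-3} \left(-13\right) \left(-16 + 1\right) 47 = \left(- \frac{1}{3}\right) \left(-13\right) \left(-15\right) 47 = \frac{13}{3} \left(-15\right) 47 = \left(-65\right) 47 = -3055$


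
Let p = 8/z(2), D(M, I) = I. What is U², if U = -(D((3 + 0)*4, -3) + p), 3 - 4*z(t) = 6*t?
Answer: 3481/81 ≈ 42.975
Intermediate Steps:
z(t) = ¾ - 3*t/2
p = -32/9 (p = 8/(¾ - 3/2*2) = 8/(¾ - 3) = 8/(-9/4) = 8*(-4/9) = -32/9 ≈ -3.5556)
U = 59/9 (U = -(-3 - 32/9) = -1*(-59/9) = 59/9 ≈ 6.5556)
U² = (59/9)² = 3481/81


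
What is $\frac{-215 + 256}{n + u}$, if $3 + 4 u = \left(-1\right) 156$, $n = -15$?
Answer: $- \frac{164}{219} \approx -0.74886$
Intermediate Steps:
$u = - \frac{159}{4}$ ($u = - \frac{3}{4} + \frac{\left(-1\right) 156}{4} = - \frac{3}{4} + \frac{1}{4} \left(-156\right) = - \frac{3}{4} - 39 = - \frac{159}{4} \approx -39.75$)
$\frac{-215 + 256}{n + u} = \frac{-215 + 256}{-15 - \frac{159}{4}} = \frac{41}{- \frac{219}{4}} = 41 \left(- \frac{4}{219}\right) = - \frac{164}{219}$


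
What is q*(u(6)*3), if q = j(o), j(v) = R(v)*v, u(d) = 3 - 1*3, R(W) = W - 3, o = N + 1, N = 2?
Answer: 0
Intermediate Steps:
o = 3 (o = 2 + 1 = 3)
R(W) = -3 + W
u(d) = 0 (u(d) = 3 - 3 = 0)
j(v) = v*(-3 + v) (j(v) = (-3 + v)*v = v*(-3 + v))
q = 0 (q = 3*(-3 + 3) = 3*0 = 0)
q*(u(6)*3) = 0*(0*3) = 0*0 = 0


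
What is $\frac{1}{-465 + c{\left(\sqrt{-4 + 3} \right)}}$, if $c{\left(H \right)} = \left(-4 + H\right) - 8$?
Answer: $- \frac{477}{227530} - \frac{i}{227530} \approx -0.0020964 - 4.395 \cdot 10^{-6} i$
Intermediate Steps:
$c{\left(H \right)} = -12 + H$
$\frac{1}{-465 + c{\left(\sqrt{-4 + 3} \right)}} = \frac{1}{-465 - \left(12 - \sqrt{-4 + 3}\right)} = \frac{1}{-465 - \left(12 - \sqrt{-1}\right)} = \frac{1}{-465 - \left(12 - i\right)} = \frac{1}{-477 + i} = \frac{-477 - i}{227530}$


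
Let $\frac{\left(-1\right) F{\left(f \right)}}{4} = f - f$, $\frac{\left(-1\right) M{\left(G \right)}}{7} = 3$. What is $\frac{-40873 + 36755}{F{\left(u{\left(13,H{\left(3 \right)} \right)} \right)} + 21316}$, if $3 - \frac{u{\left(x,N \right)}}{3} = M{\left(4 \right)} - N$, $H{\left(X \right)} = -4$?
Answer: $- \frac{2059}{10658} \approx -0.19319$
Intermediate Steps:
$M{\left(G \right)} = -21$ ($M{\left(G \right)} = \left(-7\right) 3 = -21$)
$u{\left(x,N \right)} = 72 + 3 N$ ($u{\left(x,N \right)} = 9 - 3 \left(-21 - N\right) = 9 + \left(63 + 3 N\right) = 72 + 3 N$)
$F{\left(f \right)} = 0$ ($F{\left(f \right)} = - 4 \left(f - f\right) = \left(-4\right) 0 = 0$)
$\frac{-40873 + 36755}{F{\left(u{\left(13,H{\left(3 \right)} \right)} \right)} + 21316} = \frac{-40873 + 36755}{0 + 21316} = - \frac{4118}{21316} = \left(-4118\right) \frac{1}{21316} = - \frac{2059}{10658}$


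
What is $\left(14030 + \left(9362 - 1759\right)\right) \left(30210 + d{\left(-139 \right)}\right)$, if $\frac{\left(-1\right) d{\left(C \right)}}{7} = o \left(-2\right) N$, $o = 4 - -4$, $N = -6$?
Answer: $638995554$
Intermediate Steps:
$o = 8$ ($o = 4 + 4 = 8$)
$d{\left(C \right)} = -672$ ($d{\left(C \right)} = - 7 \cdot 8 \left(-2\right) \left(-6\right) = - 7 \left(\left(-16\right) \left(-6\right)\right) = \left(-7\right) 96 = -672$)
$\left(14030 + \left(9362 - 1759\right)\right) \left(30210 + d{\left(-139 \right)}\right) = \left(14030 + \left(9362 - 1759\right)\right) \left(30210 - 672\right) = \left(14030 + 7603\right) 29538 = 21633 \cdot 29538 = 638995554$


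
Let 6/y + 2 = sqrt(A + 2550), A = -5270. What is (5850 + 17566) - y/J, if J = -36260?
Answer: 192737564319/8231020 - I*sqrt(170)/4115510 ≈ 23416.0 - 3.1681e-6*I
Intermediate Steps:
y = 6/(-2 + 4*I*sqrt(170)) (y = 6/(-2 + sqrt(-5270 + 2550)) = 6/(-2 + sqrt(-2720)) = 6/(-2 + 4*I*sqrt(170)) ≈ -0.0044053 - 0.11488*I)
(5850 + 17566) - y/J = (5850 + 17566) - (-1/227 - 2*I*sqrt(170)/227)/(-36260) = 23416 - (-1/227 - 2*I*sqrt(170)/227)*(-1)/36260 = 23416 - (1/8231020 + I*sqrt(170)/4115510) = 23416 + (-1/8231020 - I*sqrt(170)/4115510) = 192737564319/8231020 - I*sqrt(170)/4115510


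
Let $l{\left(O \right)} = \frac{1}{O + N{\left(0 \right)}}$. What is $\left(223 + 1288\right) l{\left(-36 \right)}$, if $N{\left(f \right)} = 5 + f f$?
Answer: $- \frac{1511}{31} \approx -48.742$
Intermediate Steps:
$N{\left(f \right)} = 5 + f^{2}$
$l{\left(O \right)} = \frac{1}{5 + O}$ ($l{\left(O \right)} = \frac{1}{O + \left(5 + 0^{2}\right)} = \frac{1}{O + \left(5 + 0\right)} = \frac{1}{O + 5} = \frac{1}{5 + O}$)
$\left(223 + 1288\right) l{\left(-36 \right)} = \frac{223 + 1288}{5 - 36} = \frac{1511}{-31} = 1511 \left(- \frac{1}{31}\right) = - \frac{1511}{31}$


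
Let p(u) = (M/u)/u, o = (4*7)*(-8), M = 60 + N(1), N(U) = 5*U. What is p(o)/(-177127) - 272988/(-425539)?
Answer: 2426187470143741/3781988225225728 ≈ 0.64151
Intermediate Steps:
M = 65 (M = 60 + 5*1 = 60 + 5 = 65)
o = -224 (o = 28*(-8) = -224)
p(u) = 65/u² (p(u) = (65/u)/u = 65/u²)
p(o)/(-177127) - 272988/(-425539) = (65/(-224)²)/(-177127) - 272988/(-425539) = (65*(1/50176))*(-1/177127) - 272988*(-1/425539) = (65/50176)*(-1/177127) + 272988/425539 = -65/8887524352 + 272988/425539 = 2426187470143741/3781988225225728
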